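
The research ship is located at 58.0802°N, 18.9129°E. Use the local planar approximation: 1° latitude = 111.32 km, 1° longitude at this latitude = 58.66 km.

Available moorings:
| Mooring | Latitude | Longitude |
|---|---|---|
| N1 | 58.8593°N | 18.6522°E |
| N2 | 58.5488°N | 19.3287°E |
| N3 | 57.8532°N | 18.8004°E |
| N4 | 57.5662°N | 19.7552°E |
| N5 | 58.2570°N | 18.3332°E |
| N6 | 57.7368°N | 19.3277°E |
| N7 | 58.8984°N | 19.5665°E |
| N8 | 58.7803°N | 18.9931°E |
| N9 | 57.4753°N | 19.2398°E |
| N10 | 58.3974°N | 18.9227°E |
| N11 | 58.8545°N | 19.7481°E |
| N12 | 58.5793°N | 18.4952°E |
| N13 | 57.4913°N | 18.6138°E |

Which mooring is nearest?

N3

Distances from 58.0802°N, 18.9129°E:
N1: √((0.7791·111.32)² + (-0.2607·58.66)²) = √(7521.990906 + 233.865511) = 88.0673 km
N2: √((0.4686·111.32)² + (0.4158·58.66)²) = √(2721.140485 + 594.912491) = 57.5852 km
N3: √((-0.2270·111.32)² + (-0.1125·58.66)²) = √(638.554706 + 43.550101) = 26.1171 km
N4: √((-0.5140·111.32)² + (0.8423·58.66)²) = √(3273.954454 + 2441.280705) = 75.5992 km
N5: √((0.1768·111.32)² + (-0.5797·58.66)²) = √(387.356561 + 1156.353763) = 39.2901 km
N6: √((-0.3434·111.32)² + (0.4148·58.66)²) = √(1461.325548 + 592.054400) = 45.3142 km
N7: √((0.8182·111.32)² + (0.6536·58.66)²) = √(8295.935096 + 1469.969096) = 98.8226 km
N8: √((0.7001·111.32)² + (0.0802·58.66)²) = √(6073.884800 + 22.132621) = 78.0770 km
N9: √((-0.6049·111.32)² + (0.3269·58.66)²) = √(4534.334597 + 367.717212) = 70.0147 km
N10: √((0.3172·111.32)² + (0.0098·58.66)²) = √(1246.845817 + 0.330473) = 35.3154 km
N11: √((0.7743·111.32)² + (0.8352·58.66)²) = √(7429.591127 + 2400.297587) = 99.1458 km
N12: √((0.4991·111.32)² + (-0.4177·58.66)²) = √(3086.892709 + 600.361823) = 60.7228 km
N13: √((-0.5889·111.32)² + (-0.2991·58.66)²) = √(4297.634763 + 307.834254) = 67.8636 km
Minimum: N3 at 26.1171 km.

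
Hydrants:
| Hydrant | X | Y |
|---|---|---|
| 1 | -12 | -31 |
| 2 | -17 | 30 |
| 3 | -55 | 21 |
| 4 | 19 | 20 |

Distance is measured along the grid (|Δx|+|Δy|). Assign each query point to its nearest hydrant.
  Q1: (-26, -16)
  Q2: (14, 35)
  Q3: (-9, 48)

Q1→1; Q2→4; Q3→2

Q1 at (-26, -16):
  1: |14| + |-15| = 14 + 15 = 29
  2: |9| + |46| = 9 + 46 = 55
  3: |-29| + |37| = 29 + 37 = 66
  4: |45| + |36| = 45 + 36 = 81
  → nearest: 1 (29)
Q2 at (14, 35):
  1: |-26| + |-66| = 26 + 66 = 92
  2: |-31| + |-5| = 31 + 5 = 36
  3: |-69| + |-14| = 69 + 14 = 83
  4: |5| + |-15| = 5 + 15 = 20
  → nearest: 4 (20)
Q3 at (-9, 48):
  1: |-3| + |-79| = 3 + 79 = 82
  2: |-8| + |-18| = 8 + 18 = 26
  3: |-46| + |-27| = 46 + 27 = 73
  4: |28| + |-28| = 28 + 28 = 56
  → nearest: 2 (26)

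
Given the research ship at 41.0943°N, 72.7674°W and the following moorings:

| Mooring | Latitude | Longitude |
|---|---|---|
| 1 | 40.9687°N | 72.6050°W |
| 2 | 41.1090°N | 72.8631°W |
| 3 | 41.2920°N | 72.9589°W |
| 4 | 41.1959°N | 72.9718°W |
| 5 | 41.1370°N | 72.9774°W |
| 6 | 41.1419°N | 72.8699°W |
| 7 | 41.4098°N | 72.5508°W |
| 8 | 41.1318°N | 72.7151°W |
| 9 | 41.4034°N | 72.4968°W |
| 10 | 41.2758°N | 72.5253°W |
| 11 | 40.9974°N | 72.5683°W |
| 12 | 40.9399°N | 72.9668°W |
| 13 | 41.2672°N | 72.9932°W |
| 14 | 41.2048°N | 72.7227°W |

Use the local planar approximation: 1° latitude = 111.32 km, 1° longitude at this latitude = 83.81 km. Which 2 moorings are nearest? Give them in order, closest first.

Distances from 41.0943°N, 72.7674°W:
1: √((-0.1256·111.32)² + (0.1624·83.81)²) = √(195.490508 + 185.252352) = 19.5126 km
2: √((0.0147·111.32)² + (-0.0957·83.81)²) = √(2.677818 + 64.330297) = 8.1858 km
3: √((0.1977·111.32)² + (-0.1915·83.81)²) = √(484.350479 + 257.590142) = 27.2386 km
4: √((0.1016·111.32)² + (-0.2044·83.81)²) = √(127.918633 + 293.463075) = 20.5276 km
5: √((0.0427·111.32)² + (-0.2100·83.81)²) = √(22.594469 + 309.763520) = 18.2307 km
6: √((0.0476·111.32)² + (-0.1025·83.81)²) = √(28.077621 + 73.797120) = 10.0933 km
7: √((0.3155·111.32)² + (0.2166·83.81)²) = √(1233.516953 + 329.540340) = 39.5355 km
8: √((0.0375·111.32)² + (0.0523·83.81)²) = √(17.426450 + 19.212995) = 6.0531 km
9: √((0.3091·111.32)² + (0.2706·83.81)²) = √(1183.980107 + 514.336406) = 41.2106 km
10: √((0.1815·111.32)² + (0.2421·83.81)²) = √(408.225053 + 411.700373) = 28.6343 km
11: √((-0.0969·111.32)² + (0.1991·83.81)²) = √(116.357384 + 278.441652) = 19.8696 km
12: √((-0.1544·111.32)² + (-0.1994·83.81)²) = √(295.420744 + 279.281385) = 23.9729 km
13: √((0.1729·111.32)² + (-0.2258·83.81)²) = √(370.455786 + 358.129055) = 26.9923 km
14: √((0.1105·111.32)² + (0.0447·83.81)²) = √(151.311157 + 14.034816) = 12.8587 km
Sorted: 8 (6.0531 km) < 2 (8.1858 km) < 6 (10.0933 km) < 14 (12.8587 km) < …

8, 2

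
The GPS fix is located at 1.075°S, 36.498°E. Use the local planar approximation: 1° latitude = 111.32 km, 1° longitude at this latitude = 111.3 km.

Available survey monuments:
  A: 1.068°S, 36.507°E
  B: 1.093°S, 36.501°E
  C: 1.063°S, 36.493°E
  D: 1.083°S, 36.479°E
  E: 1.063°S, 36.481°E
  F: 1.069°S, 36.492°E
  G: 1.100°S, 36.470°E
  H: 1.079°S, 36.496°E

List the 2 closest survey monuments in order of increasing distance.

Distances from 1.075°S, 36.498°E:
A: 1.269 km
B: 2.031 km
C: 1.447 km
D: 2.295 km
E: 2.316 km
F: 0.944 km
G: 4.178 km
H: 0.498 km
Sorted: H (0.498 km) < F (0.944 km) < A (1.269 km) < C (1.447 km) < …

H, F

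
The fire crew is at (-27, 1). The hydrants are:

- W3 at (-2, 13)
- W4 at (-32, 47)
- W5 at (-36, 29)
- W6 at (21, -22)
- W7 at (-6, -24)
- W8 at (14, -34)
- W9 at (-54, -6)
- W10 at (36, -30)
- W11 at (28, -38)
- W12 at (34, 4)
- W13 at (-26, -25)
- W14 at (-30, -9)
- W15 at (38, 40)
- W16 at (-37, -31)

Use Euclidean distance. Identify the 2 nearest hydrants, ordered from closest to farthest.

W14, W13

Distances from (-27, 1):
W3: 27.7
W4: 46.3
W5: 29.4
W6: 53.2
W7: 32.6
W8: 53.9
W9: 27.9
W10: 70.2
W11: 67.4
W12: 61.1
W13: 26.0
W14: 10.4
W15: 75.8
W16: 33.5
Sorted: W14 (10.4) < W13 (26.0) < W3 (27.7) < W9 (27.9) < …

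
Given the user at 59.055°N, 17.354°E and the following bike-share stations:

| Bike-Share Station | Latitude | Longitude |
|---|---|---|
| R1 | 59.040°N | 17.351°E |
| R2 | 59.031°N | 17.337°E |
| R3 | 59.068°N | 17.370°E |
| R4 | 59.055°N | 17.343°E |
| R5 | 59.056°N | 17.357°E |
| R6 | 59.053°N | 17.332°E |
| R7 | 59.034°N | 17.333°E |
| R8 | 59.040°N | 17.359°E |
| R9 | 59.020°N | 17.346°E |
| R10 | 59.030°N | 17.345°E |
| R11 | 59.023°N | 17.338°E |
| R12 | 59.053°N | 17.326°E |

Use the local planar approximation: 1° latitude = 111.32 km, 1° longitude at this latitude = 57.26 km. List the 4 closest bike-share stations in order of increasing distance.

Distances from 59.055°N, 17.354°E:
R1: √((-0.015·111.32)² + (-0.003·57.26)²) = √(2.78823 + 0.02951) = 1.679 km
R2: √((-0.024·111.32)² + (-0.017·57.26)²) = √(7.13787 + 0.94755) = 2.843 km
R3: √((0.013·111.32)² + (0.016·57.26)²) = √(2.09427 + 0.83935) = 1.713 km
R4: √((0.000·111.32)² + (-0.011·57.26)²) = √(0.00000 + 0.39672) = 0.630 km
R5: √((0.001·111.32)² + (0.003·57.26)²) = √(0.01239 + 0.02951) = 0.205 km
R6: √((-0.002·111.32)² + (-0.022·57.26)²) = √(0.04957 + 1.58689) = 1.279 km
R7: √((-0.021·111.32)² + (-0.021·57.26)²) = √(5.46493 + 1.44591) = 2.629 km
R8: √((-0.015·111.32)² + (0.005·57.26)²) = √(2.78823 + 0.08197) = 1.694 km
R9: √((-0.035·111.32)² + (-0.008·57.26)²) = √(15.18037 + 0.20984) = 3.923 km
R10: √((-0.025·111.32)² + (-0.009·57.26)²) = √(7.74509 + 0.26558) = 2.830 km
R11: √((-0.032·111.32)² + (-0.016·57.26)²) = √(12.68955 + 0.83935) = 3.678 km
R12: √((-0.002·111.32)² + (-0.028·57.26)²) = √(0.04957 + 2.57051) = 1.619 km
Sorted: R5 (0.205 km) < R4 (0.630 km) < R6 (1.279 km) < R12 (1.619 km) < R1 (1.679 km) < R8 (1.694 km) < …

R5, R4, R6, R12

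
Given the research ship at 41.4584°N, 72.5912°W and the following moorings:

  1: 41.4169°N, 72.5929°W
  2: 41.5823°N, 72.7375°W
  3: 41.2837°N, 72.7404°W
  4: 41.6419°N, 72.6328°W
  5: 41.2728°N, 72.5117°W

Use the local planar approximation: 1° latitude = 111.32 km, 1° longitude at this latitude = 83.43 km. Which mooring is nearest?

Distances from 41.4584°N, 72.5912°W:
1: √((-0.0415·111.32)² + (-0.0017·83.43)²) = √(21.342367 + 0.020116) = 4.6220 km
2: √((0.1239·111.32)² + (-0.1463·83.43)²) = √(190.234380 + 148.981773) = 18.4178 km
3: √((-0.1747·111.32)² + (-0.1492·83.43)²) = √(378.209301 + 154.946629) = 23.0902 km
4: √((0.1835·111.32)² + (-0.0416·83.43)²) = √(417.271317 + 12.045675) = 20.7200 km
5: √((-0.1856·111.32)² + (0.0795·83.43)²) = √(426.876590 + 43.992510) = 21.6995 km
Minimum: 1 at 4.6220 km.

1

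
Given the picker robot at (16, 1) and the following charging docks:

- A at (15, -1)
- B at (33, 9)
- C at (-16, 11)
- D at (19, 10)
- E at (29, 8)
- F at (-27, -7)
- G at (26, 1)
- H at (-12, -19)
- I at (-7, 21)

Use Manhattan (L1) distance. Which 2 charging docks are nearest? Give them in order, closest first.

Distances from (16, 1):
A: |-1| + |-2| = 1 + 2 = 3
B: |17| + |8| = 17 + 8 = 25
C: |-32| + |10| = 32 + 10 = 42
D: |3| + |9| = 3 + 9 = 12
E: |13| + |7| = 13 + 7 = 20
F: |-43| + |-8| = 43 + 8 = 51
G: |10| + |0| = 10 + 0 = 10
H: |-28| + |-20| = 28 + 20 = 48
I: |-23| + |20| = 23 + 20 = 43
Sorted: A (3) < G (10) < D (12) < E (20) < …

A, G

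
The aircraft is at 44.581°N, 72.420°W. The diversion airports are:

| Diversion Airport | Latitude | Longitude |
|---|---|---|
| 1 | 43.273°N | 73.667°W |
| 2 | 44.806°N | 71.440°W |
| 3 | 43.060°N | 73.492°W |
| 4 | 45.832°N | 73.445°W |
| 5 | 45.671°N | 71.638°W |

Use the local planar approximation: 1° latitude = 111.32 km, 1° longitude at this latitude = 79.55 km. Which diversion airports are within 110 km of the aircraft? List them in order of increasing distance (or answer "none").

2

Distances from 44.581°N, 72.420°W:
1: 176.186 km
2: 81.884 km
3: 189.580 km
4: 161.376 km
5: 136.356 km
Threshold 110 km: 2 (81.884 km) is within range.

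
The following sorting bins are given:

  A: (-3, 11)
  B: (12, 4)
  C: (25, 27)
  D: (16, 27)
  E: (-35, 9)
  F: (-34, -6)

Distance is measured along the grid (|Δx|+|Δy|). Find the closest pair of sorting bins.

C and D

Pairwise distances:
A–B: 22
A–C: 44
A–D: 35
A–E: 34
A–F: 48
B–C: 36
B–D: 27
B–E: 52
B–F: 56
C–D: 9
C–E: 78
C–F: 92
D–E: 69
D–F: 83
E–F: 16
Closest pair: C–D at 9.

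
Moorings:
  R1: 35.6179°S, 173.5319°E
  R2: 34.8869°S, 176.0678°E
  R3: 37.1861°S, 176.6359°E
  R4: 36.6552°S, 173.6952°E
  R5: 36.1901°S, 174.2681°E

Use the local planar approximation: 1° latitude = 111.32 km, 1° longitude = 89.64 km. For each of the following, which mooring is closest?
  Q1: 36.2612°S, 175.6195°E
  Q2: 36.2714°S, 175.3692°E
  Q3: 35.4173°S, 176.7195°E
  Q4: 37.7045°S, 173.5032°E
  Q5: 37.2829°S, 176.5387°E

Q1 at 36.2612°S, 175.6195°E:
  R1: √((0.6433·111.32)² + (-2.0876·89.64)²) = √(5128.300887 + 35018.559083) = 200.3668 km
  R2: √((1.3743·111.32)² + (0.4483·89.64)²) = √(23405.045423 + 1614.883412) = 158.1769 km
  R3: √((-0.9249·111.32)² + (1.0164·89.64)²) = √(10600.734419 + 8301.049593) = 137.4838 km
  R4: √((-0.3940·111.32)² + (-1.9243·89.64)²) = √(1923.706618 + 29754.266973) = 177.9831 km
  R5: √((0.0711·111.32)² + (-1.3514·89.64)²) = √(62.644882 + 14674.777491) = 121.3978 km
  → nearest: R5 (121.3978 km)
Q2 at 36.2714°S, 175.3692°E:
  R1: √((0.6535·111.32)² + (-1.8373·89.64)²) = √(5292.216216 + 27124.631436) = 180.0468 km
  R2: √((1.3845·111.32)² + (0.6986·89.64)²) = √(23753.757336 + 3921.578007) = 166.3591 km
  R3: √((-0.9147·111.32)² + (1.2667·89.64)²) = √(10368.209250 + 12892.918484) = 152.5160 km
  R4: √((-0.3838·111.32)² + (-1.6740·89.64)²) = √(1825.392812 + 22517.211290) = 156.0212 km
  R5: √((0.0813·111.32)² + (-1.1011·89.64)²) = √(81.908220 + 9742.204036) = 99.1167 km
  → nearest: R5 (99.1167 km)
Q3 at 35.4173°S, 176.7195°E:
  R1: √((-0.2006·111.32)² + (-3.1876·89.64)²) = √(498.664271 + 81645.326859) = 286.6077 km
  R2: √((0.5304·111.32)² + (-0.6517·89.64)²) = √(3486.209051 + 3412.708057) = 83.0597 km
  R3: √((-1.7688·111.32)² + (-0.0836·89.64)²) = √(38770.718949 + 56.158597) = 197.0454 km
  R4: √((-1.2379·111.32)² + (-3.0243·89.64)²) = √(18989.674526 + 73494.262237) = 304.1117 km
  R5: √((-0.7728·111.32)² + (-2.4514·89.64)²) = √(7400.833301 + 48287.204034) = 235.9831 km
  → nearest: R2 (83.0597 km)
Q4 at 37.7045°S, 173.5032°E:
  R1: √((2.0866·111.32)² + (0.0287·89.64)²) = √(53954.143343 + 6.618621) = 232.2946 km
  R2: √((2.8176·111.32)² + (2.5646·89.64)²) = √(98379.604561 + 52849.754177) = 388.8822 km
  R3: √((0.5184·111.32)² + (3.1327·89.64)²) = √(3330.246504 + 78857.192277) = 286.6835 km
  R4: √((1.0493·111.32)² + (0.1920·89.64)²) = √(13644.126619 + 296.214390) = 118.0692 km
  R5: √((1.5144·111.32)² + (0.7649·89.64)²) = √(28420.230586 + 4701.246440) = 181.9931 km
  → nearest: R4 (118.0692 km)
Q5 at 37.2829°S, 176.5387°E:
  R1: √((1.6650·111.32)² + (-3.0068·89.64)²) = √(34353.806965 + 72646.179401) = 327.1085 km
  R2: √((2.3960·111.32)² + (-0.4709·89.64)²) = √(71141.009364 + 1781.808706) = 270.0423 km
  R3: √((0.0968·111.32)² + (0.0972·89.64)²) = √(116.117348 + 75.916508) = 13.8576 km
  R4: √((0.6277·111.32)² + (-2.8435·89.64)²) = √(4882.594444 + 64969.595207) = 264.2956 km
  R5: √((1.0928·111.32)² + (-2.2706·89.64)²) = √(14798.843177 + 41427.141026) = 237.1202 km
  → nearest: R3 (13.8576 km)

Q1→R5; Q2→R5; Q3→R2; Q4→R4; Q5→R3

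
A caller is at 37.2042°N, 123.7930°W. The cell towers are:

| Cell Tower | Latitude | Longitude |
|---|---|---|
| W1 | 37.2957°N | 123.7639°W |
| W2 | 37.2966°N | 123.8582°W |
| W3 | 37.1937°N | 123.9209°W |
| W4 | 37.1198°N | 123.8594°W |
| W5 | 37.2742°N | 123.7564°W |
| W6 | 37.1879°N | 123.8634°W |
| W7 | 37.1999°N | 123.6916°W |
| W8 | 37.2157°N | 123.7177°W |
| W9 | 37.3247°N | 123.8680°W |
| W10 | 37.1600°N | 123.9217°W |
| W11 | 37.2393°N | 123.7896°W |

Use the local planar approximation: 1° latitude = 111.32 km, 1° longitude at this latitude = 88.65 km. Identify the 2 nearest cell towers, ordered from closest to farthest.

Distances from 37.2042°N, 123.7930°W:
W1: √((0.0915·111.32)² + (0.0291·88.65)²) = √(103.750114 + 6.654929) = 10.5074 km
W2: √((0.0924·111.32)² + (-0.0652·88.65)²) = √(105.801138 + 33.408169) = 11.7987 km
W3: √((-0.0105·111.32)² + (-0.1279·88.65)²) = √(1.366234 + 128.557841) = 11.3984 km
W4: √((-0.0844·111.32)² + (-0.0664·88.65)²) = √(88.273691 + 34.649234) = 11.0871 km
W5: √((0.0700·111.32)² + (0.0366·88.65)²) = √(60.721498 + 10.527364) = 8.4409 km
W6: √((-0.0163·111.32)² + (-0.0704·88.65)²) = √(3.292468 + 38.949582) = 6.4994 km
W7: √((-0.0043·111.32)² + (0.1014·88.65)²) = √(0.229131 + 80.804099) = 9.0018 km
W8: √((0.0115·111.32)² + (0.0753·88.65)²) = √(1.638861 + 44.560231) = 6.7970 km
W9: √((0.1205·111.32)² + (-0.0750·88.65)²) = √(179.937006 + 44.205877) = 14.9714 km
W10: √((-0.0442·111.32)² + (-0.1287·88.65)²) = √(24.209785 + 130.171100) = 12.4250 km
W11: √((0.0351·111.32)² + (0.0034·88.65)²) = √(15.267243 + 0.090848) = 3.9189 km
Sorted: W11 (3.9189 km) < W6 (6.4994 km) < W8 (6.7970 km) < W5 (8.4409 km) < …

W11, W6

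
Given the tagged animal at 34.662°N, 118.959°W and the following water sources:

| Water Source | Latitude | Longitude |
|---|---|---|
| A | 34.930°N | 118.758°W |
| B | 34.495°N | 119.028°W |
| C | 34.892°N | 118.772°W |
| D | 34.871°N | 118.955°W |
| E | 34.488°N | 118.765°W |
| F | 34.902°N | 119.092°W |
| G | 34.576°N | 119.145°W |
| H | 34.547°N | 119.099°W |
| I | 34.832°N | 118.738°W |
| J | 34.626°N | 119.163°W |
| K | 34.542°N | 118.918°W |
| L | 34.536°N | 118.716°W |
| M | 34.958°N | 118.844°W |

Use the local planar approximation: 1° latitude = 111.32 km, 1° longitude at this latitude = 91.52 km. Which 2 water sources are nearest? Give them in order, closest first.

Distances from 34.662°N, 118.959°W:
A: √((0.268·111.32)² + (0.201·91.52)²) = √(890.05324 + 338.39516) = 35.049 km
B: √((-0.167·111.32)² + (-0.069·91.52)²) = √(345.60446 + 39.87771) = 19.634 km
C: √((0.230·111.32)² + (0.187·91.52)²) = √(655.54433 + 292.89721) = 30.797 km
D: √((0.209·111.32)² + (0.004·91.52)²) = √(541.30117 + 0.13401) = 23.269 km
E: √((-0.174·111.32)² + (0.194·91.52)²) = √(375.18450 + 315.23576) = 26.276 km
F: √((0.240·111.32)² + (-0.133·91.52)²) = √(713.78740 + 148.16148) = 29.359 km
G: √((-0.086·111.32)² + (-0.186·91.52)²) = √(91.65229 + 289.77300) = 19.530 km
H: √((-0.115·111.32)² + (-0.140·91.52)²) = √(163.88608 + 164.16784) = 18.112 km
I: √((0.170·111.32)² + (0.221·91.52)²) = √(358.13292 + 409.08784) = 27.699 km
J: √((-0.036·111.32)² + (-0.204·91.52)²) = √(16.06022 + 348.57189) = 19.095 km
K: √((-0.120·111.32)² + (0.041·91.52)²) = √(178.44685 + 14.07991) = 13.875 km
L: √((-0.126·111.32)² + (0.243·91.52)²) = √(196.73765 + 494.58913) = 26.293 km
M: √((0.296·111.32)² + (0.115·91.52)²) = √(1085.74995 + 110.77142) = 34.591 km
Sorted: K (13.875 km) < H (18.112 km) < J (19.095 km) < G (19.530 km) < …

K, H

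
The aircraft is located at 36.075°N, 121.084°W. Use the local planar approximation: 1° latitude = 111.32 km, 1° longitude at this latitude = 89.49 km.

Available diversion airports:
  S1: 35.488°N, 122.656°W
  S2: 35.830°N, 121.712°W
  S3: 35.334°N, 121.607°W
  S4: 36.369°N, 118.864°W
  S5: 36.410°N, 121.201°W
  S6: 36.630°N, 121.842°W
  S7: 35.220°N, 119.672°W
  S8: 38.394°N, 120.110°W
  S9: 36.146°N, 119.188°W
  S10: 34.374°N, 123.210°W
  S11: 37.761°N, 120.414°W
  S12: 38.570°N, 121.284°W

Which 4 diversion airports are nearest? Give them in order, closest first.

Distances from 36.075°N, 121.084°W:
S1: 155.114 km
S2: 62.468 km
S3: 94.841 km
S4: 201.346 km
S5: 38.734 km
S6: 91.752 km
S7: 158.195 km
S8: 272.469 km
S9: 169.857 km
S10: 268.426 km
S11: 197.030 km
S12: 278.319 km
Sorted: S5 (38.734 km) < S2 (62.468 km) < S6 (91.752 km) < S3 (94.841 km) < S1 (155.114 km) < S7 (158.195 km) < …

S5, S2, S6, S3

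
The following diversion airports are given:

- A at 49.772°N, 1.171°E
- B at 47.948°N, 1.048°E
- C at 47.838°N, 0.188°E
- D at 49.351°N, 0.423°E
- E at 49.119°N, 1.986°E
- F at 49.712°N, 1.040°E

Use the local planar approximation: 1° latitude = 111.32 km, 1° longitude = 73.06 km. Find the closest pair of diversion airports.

Pairwise distances:
A–F: √((-0.060·111.32)² + (-0.131·73.06)²) = √(44.61171 + 91.60136) = 11.671 km
D–F: √((0.361·111.32)² + (0.617·73.06)²) = √(1614.95639 + 2032.02789) = 60.390 km
B–C: √((-0.110·111.32)² + (-0.860·73.06)²) = √(149.94492 + 3947.80996) = 64.014 km
A–D: √((-0.421·111.32)² + (-0.748·73.06)²) = √(2196.39571 + 2986.50009) = 71.992 km
A–E: √((-0.653·111.32)² + (0.815·73.06)²) = √(5284.12105 + 3545.47603) = 93.966 km
E–F: √((0.593·111.32)² + (-0.946·73.06)²) = √(4357.68448 + 4776.85005) = 95.575 km
D–E: √((-0.232·111.32)² + (1.563·73.06)²) = √(666.99467 + 13039.99100) = 117.077 km
B–E: √((1.171·111.32)² + (0.938·73.06)²) = √(16992.61374 + 4696.39928) = 147.272 km
B–D: √((1.403·111.32)² + (-0.625·73.06)²) = √(24392.80463 + 2085.06391) = 162.720 km
C–D: √((1.513·111.32)² + (0.235·73.06)²) = √(28367.70823 + 294.77799) = 169.300 km
C–E: √((1.281·111.32)² + (1.798·73.06)²) = √(20335.02238 + 17255.94352) = 193.884 km
B–F: √((1.764·111.32)² + (-0.008·73.06)²) = √(38560.57994 + 0.34162) = 196.369 km
A–B: √((-1.824·111.32)² + (-0.123·73.06)²) = √(41228.36035 + 80.75503) = 203.246 km
C–F: √((1.874·111.32)² + (0.852·73.06)²) = √(43519.66748 + 3874.70395) = 217.702 km
A–C: √((-1.934·111.32)² + (-0.983·73.06)²) = √(46351.02418 + 5157.82225) = 226.956 km
Closest pair: A–F at 11.671 km.

A and F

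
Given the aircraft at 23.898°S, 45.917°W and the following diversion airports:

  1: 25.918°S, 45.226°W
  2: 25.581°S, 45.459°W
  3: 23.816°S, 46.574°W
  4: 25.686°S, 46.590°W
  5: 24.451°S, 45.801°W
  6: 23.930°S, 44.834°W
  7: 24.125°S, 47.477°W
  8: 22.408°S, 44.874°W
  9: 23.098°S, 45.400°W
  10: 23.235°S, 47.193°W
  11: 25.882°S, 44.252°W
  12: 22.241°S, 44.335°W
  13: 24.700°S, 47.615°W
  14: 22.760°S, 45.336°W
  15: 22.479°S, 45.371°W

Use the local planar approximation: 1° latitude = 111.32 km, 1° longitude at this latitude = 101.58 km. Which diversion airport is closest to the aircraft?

5

Distances from 23.898°S, 45.917°W:
1: √((-2.020·111.32)² + (0.691·101.58)²) = √(50564.89785 + 4926.88598) = 235.567 km
2: √((-1.683·111.32)² + (0.458·101.58)²) = √(35100.60703 + 2164.44908) = 193.042 km
3: √((0.082·111.32)² + (-0.657·101.58)²) = √(83.32477 + 4453.96865) = 67.359 km
4: √((-1.788·111.32)² + (-0.673·101.58)²) = √(39616.98529 + 4673.54626) = 210.453 km
5: √((-0.553·111.32)² + (0.116·101.58)²) = √(3789.62868 + 138.84569) = 62.678 km
6: √((-0.032·111.32)² + (1.083·101.58)²) = √(12.68955 + 12102.45092) = 110.069 km
7: √((-0.227·111.32)² + (-1.560·101.58)²) = √(638.55471 + 25111.09284) = 160.467 km
8: √((1.490·111.32)² + (1.043·101.58)²) = √(27511.79534 + 11224.96599) = 196.817 km
9: √((0.800·111.32)² + (0.517·101.58)²) = √(7930.97114 + 2758.02058) = 103.388 km
10: √((0.663·111.32)² + (-1.276·101.58)²) = √(5447.20164 + 16800.32819) = 149.156 km
11: √((-1.984·111.32)² + (1.665·101.58)²) = √(48778.64487 + 28605.19368) = 278.180 km
12: √((1.657·111.32)² + (1.582·101.58)²) = √(34024.47339 + 25824.34858) = 244.640 km
13: √((-0.802·111.32)² + (-1.698·101.58)²) = √(7970.67556 + 29750.33009) = 194.219 km
14: √((1.138·111.32)² + (0.581·101.58)²) = √(16048.36966 + 3483.12196) = 139.755 km
15: √((1.419·111.32)² + (0.546·101.58)²) = √(24952.33464 + 3076.10887) = 167.417 km
Minimum: 5 at 62.678 km.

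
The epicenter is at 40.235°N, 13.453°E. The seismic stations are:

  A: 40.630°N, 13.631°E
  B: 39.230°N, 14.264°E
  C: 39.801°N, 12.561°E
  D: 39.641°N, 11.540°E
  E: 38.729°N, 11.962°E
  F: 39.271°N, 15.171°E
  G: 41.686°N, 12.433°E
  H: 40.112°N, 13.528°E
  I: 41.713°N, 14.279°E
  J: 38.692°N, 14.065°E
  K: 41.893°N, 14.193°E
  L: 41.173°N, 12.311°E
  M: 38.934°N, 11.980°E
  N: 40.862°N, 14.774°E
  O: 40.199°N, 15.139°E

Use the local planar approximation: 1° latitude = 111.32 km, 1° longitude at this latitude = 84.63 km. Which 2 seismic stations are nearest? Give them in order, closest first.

H, A

Distances from 40.235°N, 13.453°E:
A: √((0.395·111.32)² + (0.178·84.63)²) = √(1933.48402 + 226.92831) = 46.480 km
B: √((-1.005·111.32)² + (0.811·84.63)²) = √(12516.37363 + 4710.75362) = 131.252 km
C: √((-0.434·111.32)² + (-0.892·84.63)²) = √(2334.13437 + 5698.73406) = 89.626 km
D: √((-0.594·111.32)² + (-1.913·84.63)²) = √(4372.39396 + 26210.70013) = 174.880 km
E: √((-1.506·111.32)² + (-1.491·84.63)²) = √(28105.82508 + 15922.23277) = 209.829 km
F: √((-0.964·111.32)² + (1.718·84.63)²) = √(11515.96836 + 21139.51410) = 180.708 km
G: √((1.451·111.32)² + (-1.020·84.63)²) = √(26090.42900 + 7451.59127) = 183.145 km
H: √((-0.123·111.32)² + (0.075·84.63)²) = √(187.48072 + 40.28758) = 15.092 km
I: √((1.478·111.32)² + (0.826·84.63)²) = √(27070.43680 + 4886.62234) = 178.765 km
J: √((-1.543·111.32)² + (0.612·84.63)²) = √(29503.81984 + 2682.57286) = 179.406 km
K: √((1.658·111.32)² + (0.740·84.63)²) = √(34065.55334 + 3922.04093) = 194.904 km
L: √((0.938·111.32)² + (-1.142·84.63)²) = √(10903.15214 + 9340.73152) = 142.281 km
M: √((-1.301·111.32)² + (-1.473·84.63)²) = √(20974.95262 + 15540.11311) = 191.089 km
N: √((0.627·111.32)² + (1.321·84.63)²) = √(4871.71055 + 12498.39704) = 131.796 km
O: √((-0.036·111.32)² + (1.686·84.63)²) = √(16.06022 + 20359.34596) = 142.742 km
Sorted: H (15.092 km) < A (46.480 km) < C (89.626 km) < B (131.252 km) < …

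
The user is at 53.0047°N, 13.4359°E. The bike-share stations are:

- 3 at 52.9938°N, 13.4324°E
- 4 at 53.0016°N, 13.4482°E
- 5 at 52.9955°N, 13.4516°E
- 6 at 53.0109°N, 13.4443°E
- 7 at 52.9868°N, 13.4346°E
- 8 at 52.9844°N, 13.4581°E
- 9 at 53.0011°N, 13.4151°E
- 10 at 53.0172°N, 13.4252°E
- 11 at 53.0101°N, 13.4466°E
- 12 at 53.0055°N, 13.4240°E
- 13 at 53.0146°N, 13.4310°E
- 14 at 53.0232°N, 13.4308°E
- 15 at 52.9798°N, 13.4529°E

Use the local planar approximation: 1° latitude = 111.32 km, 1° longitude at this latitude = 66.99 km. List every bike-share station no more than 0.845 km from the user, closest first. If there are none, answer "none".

Distances from 53.0047°N, 13.4359°E:
3: 1.2358 km
4: 0.8933 km
5: 1.4680 km
6: 0.8905 km
7: 1.9945 km
8: 2.7052 km
9: 1.4499 km
10: 1.5653 km
11: 0.9355 km
12: 0.8021 km
13: 1.1499 km
14: 2.0876 km
15: 2.9967 km
Threshold 0.845 km: 12 (0.8021 km) is within range.

12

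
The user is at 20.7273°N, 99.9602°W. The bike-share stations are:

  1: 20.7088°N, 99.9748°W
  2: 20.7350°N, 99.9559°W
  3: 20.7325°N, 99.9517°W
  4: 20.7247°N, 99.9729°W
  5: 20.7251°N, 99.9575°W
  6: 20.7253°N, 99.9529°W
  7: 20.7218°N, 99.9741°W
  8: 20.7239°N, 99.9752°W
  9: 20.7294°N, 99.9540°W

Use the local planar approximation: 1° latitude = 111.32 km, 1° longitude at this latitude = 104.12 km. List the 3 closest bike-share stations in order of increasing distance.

5, 9, 6

Distances from 20.7273°N, 99.9602°W:
1: √((-0.0185·111.32)² + (-0.0146·104.12)²) = √(4.241211 + 2.310862) = 2.5597 km
2: √((0.0077·111.32)² + (0.0043·104.12)²) = √(0.734730 + 0.200450) = 0.9670 km
3: √((0.0052·111.32)² + (0.0085·104.12)²) = √(0.335084 + 0.783260) = 1.0575 km
4: √((-0.0026·111.32)² + (-0.0127·104.12)²) = √(0.083771 + 1.748541) = 1.3536 km
5: √((-0.0022·111.32)² + (0.0027·104.12)²) = √(0.059978 + 0.079031) = 0.3728 km
6: √((-0.0020·111.32)² + (0.0073·104.12)²) = √(0.049569 + 0.577716) = 0.7920 km
7: √((-0.0055·111.32)² + (-0.0139·104.12)²) = √(0.374862 + 2.094585) = 1.5714 km
8: √((-0.0034·111.32)² + (-0.0150·104.12)²) = √(0.143253 + 2.439219) = 1.6070 km
9: √((0.0021·111.32)² + (0.0062·104.12)²) = √(0.054649 + 0.416727) = 0.6866 km
Sorted: 5 (0.3728 km) < 9 (0.6866 km) < 6 (0.7920 km) < 2 (0.9670 km) < 3 (1.0575 km) < …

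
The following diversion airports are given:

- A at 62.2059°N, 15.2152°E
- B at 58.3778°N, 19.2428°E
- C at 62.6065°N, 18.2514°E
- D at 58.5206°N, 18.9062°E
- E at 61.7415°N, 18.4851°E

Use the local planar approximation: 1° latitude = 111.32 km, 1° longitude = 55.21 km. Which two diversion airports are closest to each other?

Pairwise distances:
A–B: 480.6708 km
A–C: 173.4591 km
A–D: 458.0714 km
A–E: 187.7873 km
B–C: 473.9104 km
B–D: 24.4551 km
B–E: 376.7766 km
C–D: 456.2768 km
C–E: 97.1524 km
D–E: 359.3035 km
Closest pair: B–D at 24.4551 km.

B and D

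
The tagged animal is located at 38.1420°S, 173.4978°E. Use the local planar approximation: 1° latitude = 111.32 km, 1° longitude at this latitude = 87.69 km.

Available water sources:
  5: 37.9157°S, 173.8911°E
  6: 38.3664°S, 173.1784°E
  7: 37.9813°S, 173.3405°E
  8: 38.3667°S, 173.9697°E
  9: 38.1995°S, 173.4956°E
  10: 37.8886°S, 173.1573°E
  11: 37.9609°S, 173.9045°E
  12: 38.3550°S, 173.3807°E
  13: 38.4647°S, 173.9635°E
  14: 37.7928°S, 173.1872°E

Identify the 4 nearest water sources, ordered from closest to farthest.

9, 7, 12, 6

Distances from 38.1420°S, 173.4978°E:
5: √((0.2263·111.32)² + (0.3933·87.69)²) = √(634.622555 + 1189.455046) = 42.7092 km
6: √((-0.2244·111.32)² + (-0.3194·87.69)²) = √(624.010792 + 784.458483) = 37.5296 km
7: √((0.1607·111.32)² + (-0.1573·87.69)²) = √(320.020757 + 190.264422) = 22.5895 km
8: √((-0.2247·111.32)² + (0.4719·87.69)²) = √(625.680385 + 1712.379795) = 48.3535 km
9: √((-0.0575·111.32)² + (-0.0022·87.69)²) = √(40.971521 + 0.037217) = 6.4038 km
10: √((0.2534·111.32)² + (-0.3405·87.69)²) = √(795.718795 + 891.526738) = 41.0761 km
11: √((0.1811·111.32)² + (0.4067·87.69)²) = √(406.427697 + 1271.886873) = 40.9672 km
12: √((-0.2130·111.32)² + (-0.1171·87.69)²) = √(562.219109 + 105.442072) = 25.8391 km
13: √((-0.3227·111.32)² + (0.4657·87.69)²) = √(1290.459343 + 1667.679599) = 54.3888 km
14: √((0.3492·111.32)² + (-0.3106·87.69)²) = √(1511.105775 + 741.827695) = 47.4651 km
Sorted: 9 (6.4038 km) < 7 (22.5895 km) < 12 (25.8391 km) < 6 (37.5296 km) < 11 (40.9672 km) < 10 (41.0761 km) < …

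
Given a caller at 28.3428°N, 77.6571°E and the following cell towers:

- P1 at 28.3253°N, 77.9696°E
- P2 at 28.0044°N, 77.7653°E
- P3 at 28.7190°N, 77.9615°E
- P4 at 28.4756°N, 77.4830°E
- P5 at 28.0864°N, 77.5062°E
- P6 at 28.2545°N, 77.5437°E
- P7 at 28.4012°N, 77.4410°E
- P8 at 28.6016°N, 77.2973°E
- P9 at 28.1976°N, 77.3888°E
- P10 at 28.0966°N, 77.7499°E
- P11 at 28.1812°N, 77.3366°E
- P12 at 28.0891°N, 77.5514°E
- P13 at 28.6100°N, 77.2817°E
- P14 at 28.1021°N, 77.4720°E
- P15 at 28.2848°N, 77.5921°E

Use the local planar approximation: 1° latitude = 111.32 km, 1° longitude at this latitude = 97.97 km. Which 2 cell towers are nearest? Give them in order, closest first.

P15, P6

Distances from 28.3428°N, 77.6571°E:
P1: √((-0.0175·111.32)² + (0.3125·97.97)²) = √(3.795094 + 937.316494) = 30.6775 km
P2: √((-0.3384·111.32)² + (0.1082·97.97)²) = √(1419.080734 + 112.367505) = 39.1337 km
P3: √((0.3762·111.32)² + (0.3044·97.97)²) = √(1753.815798 + 889.355740) = 51.4118 km
P4: √((0.1328·111.32)² + (-0.1741·97.97)²) = √(218.545841 + 290.926819) = 22.5715 km
P5: √((-0.2564·111.32)² + (-0.1509·97.97)²) = √(814.671338 + 218.556987) = 32.1439 km
P6: √((-0.0883·111.32)² + (-0.1134·97.97)²) = √(96.620171 + 123.427612) = 14.8340 km
P7: √((0.0584·111.32)² + (-0.2161·97.97)²) = √(42.264145 + 448.224664) = 22.1470 km
P8: √((0.2588·111.32)² + (-0.3598·97.97)²) = √(829.993974 + 1242.534723) = 45.5250 km
P9: √((-0.1452·111.32)² + (-0.2683·97.97)²) = √(261.264034 + 690.919677) = 30.8575 km
P10: √((-0.2462·111.32)² + (0.0928·97.97)²) = √(751.142772 + 82.657481) = 28.8756 km
P11: √((-0.1616·111.32)² + (-0.3205·97.97)²) = √(323.615346 + 985.921378) = 36.1875 km
P12: √((-0.2537·111.32)² + (-0.1057·97.97)²) = √(797.604012 + 107.234910) = 30.0805 km
P13: √((0.2672·111.32)² + (-0.3754·97.97)²) = √(884.747416 + 1352.616724) = 47.3008 km
P14: √((-0.2407·111.32)² + (-0.1851·97.97)²) = √(717.957234 + 328.850914) = 32.3544 km
P15: √((-0.0580·111.32)² + (-0.0650·97.97)²) = √(41.687167 + 40.552061) = 9.0686 km
Sorted: P15 (9.0686 km) < P6 (14.8340 km) < P7 (22.1470 km) < P4 (22.5715 km) < …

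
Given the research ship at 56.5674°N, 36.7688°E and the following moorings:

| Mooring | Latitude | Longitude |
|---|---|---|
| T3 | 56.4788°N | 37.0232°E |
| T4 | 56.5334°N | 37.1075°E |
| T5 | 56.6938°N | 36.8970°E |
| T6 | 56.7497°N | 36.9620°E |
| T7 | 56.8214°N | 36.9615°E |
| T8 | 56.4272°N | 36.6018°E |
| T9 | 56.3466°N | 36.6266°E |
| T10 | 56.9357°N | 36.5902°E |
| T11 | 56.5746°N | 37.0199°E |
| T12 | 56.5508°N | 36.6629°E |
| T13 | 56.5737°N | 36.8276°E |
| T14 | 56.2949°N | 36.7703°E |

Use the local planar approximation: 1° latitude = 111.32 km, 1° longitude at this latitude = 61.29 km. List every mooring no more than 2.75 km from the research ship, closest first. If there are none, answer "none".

none

Distances from 56.5674°N, 36.7688°E:
T3: √((-0.0886·111.32)² + (0.2544·61.29)²) = √(97.277822 + 243.115952) = 18.4498 km
T4: √((-0.0340·111.32)² + (0.3387·61.29)²) = √(14.325317 + 430.932884) = 21.1011 km
T5: √((0.1264·111.32)² + (0.1282·61.29)²) = √(197.988763 + 61.738389) = 16.1161 km
T6: √((0.1823·111.32)² + (0.1932·61.29)²) = √(411.831662 + 140.214681) = 23.4957 km
T7: √((0.2540·111.32)² + (0.1927·61.29)²) = √(799.491459 + 139.489871) = 30.6428 km
T8: √((-0.1402·111.32)² + (-0.1670·61.29)²) = √(243.580447 + 104.764027) = 18.6640 km
T9: √((-0.2208·111.32)² + (-0.1422·61.29)²) = √(604.149657 + 75.958860) = 26.0789 km
T10: √((0.3683·111.32)² + (-0.1786·61.29)²) = √(1680.930793 + 119.823542) = 42.4353 km
T11: √((0.0072·111.32)² + (0.2511·61.29)²) = √(0.642409 + 236.849607) = 15.4108 km
T12: √((-0.0166·111.32)² + (-0.1059·61.29)²) = √(3.414779 + 42.128031) = 6.7485 km
T13: √((0.0063·111.32)² + (0.0588·61.29)²) = √(0.491844 + 12.987749) = 3.6715 km
T14: √((-0.2725·111.32)² + (0.0015·61.29)²) = √(920.194024 + 0.008452) = 30.3348 km
Threshold 2.75 km: none within range.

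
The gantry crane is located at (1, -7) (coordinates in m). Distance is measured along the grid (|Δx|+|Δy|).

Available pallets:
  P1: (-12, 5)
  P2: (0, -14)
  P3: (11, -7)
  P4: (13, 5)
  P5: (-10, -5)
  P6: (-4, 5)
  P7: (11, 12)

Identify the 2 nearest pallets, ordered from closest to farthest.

Distances from (1, -7):
P1: |-13| + |12| = 13 + 12 = 25 m
P2: |-1| + |-7| = 1 + 7 = 8 m
P3: |10| + |0| = 10 + 0 = 10 m
P4: |12| + |12| = 12 + 12 = 24 m
P5: |-11| + |2| = 11 + 2 = 13 m
P6: |-5| + |12| = 5 + 12 = 17 m
P7: |10| + |19| = 10 + 19 = 29 m
Sorted: P2 (8 m) < P3 (10 m) < P5 (13 m) < P6 (17 m) < …

P2, P3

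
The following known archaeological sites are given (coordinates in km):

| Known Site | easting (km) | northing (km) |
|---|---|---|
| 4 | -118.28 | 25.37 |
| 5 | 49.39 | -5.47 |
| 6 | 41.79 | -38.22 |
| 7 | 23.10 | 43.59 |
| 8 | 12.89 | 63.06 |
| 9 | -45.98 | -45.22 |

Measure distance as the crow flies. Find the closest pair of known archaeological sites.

7 and 8

Pairwise distances:
4–5: 170.48 km
4–6: 172.24 km
4–7: 142.55 km
4–8: 136.48 km
4–9: 101.05 km
5–6: 33.62 km
5–7: 55.66 km
5–8: 77.64 km
5–9: 103.32 km
6–7: 83.92 km
6–8: 105.32 km
6–9: 88.05 km
7–8: 21.98 km
7–9: 112.51 km
8–9: 123.25 km
Closest pair: 7–8 at 21.98 km.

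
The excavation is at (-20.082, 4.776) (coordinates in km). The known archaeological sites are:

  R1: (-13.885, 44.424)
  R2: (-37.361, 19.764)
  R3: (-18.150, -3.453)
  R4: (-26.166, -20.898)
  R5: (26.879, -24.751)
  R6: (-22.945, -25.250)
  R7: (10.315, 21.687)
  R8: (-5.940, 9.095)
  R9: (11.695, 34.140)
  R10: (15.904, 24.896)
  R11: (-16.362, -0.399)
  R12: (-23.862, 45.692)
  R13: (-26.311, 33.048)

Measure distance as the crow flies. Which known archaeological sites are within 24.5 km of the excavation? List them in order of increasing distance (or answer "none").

R11, R3, R8, R2

Distances from (-20.082, 4.776):
R1: 40.129 km
R2: 22.874 km
R3: 8.453 km
R4: 26.385 km
R5: 55.472 km
R6: 30.162 km
R7: 34.784 km
R8: 14.787 km
R9: 43.267 km
R10: 41.229 km
R11: 6.373 km
R12: 41.090 km
R13: 28.950 km
Threshold 24.5 km: R11 (6.373 km), R3 (8.453 km), R8 (14.787 km), R2 (22.874 km) are within range.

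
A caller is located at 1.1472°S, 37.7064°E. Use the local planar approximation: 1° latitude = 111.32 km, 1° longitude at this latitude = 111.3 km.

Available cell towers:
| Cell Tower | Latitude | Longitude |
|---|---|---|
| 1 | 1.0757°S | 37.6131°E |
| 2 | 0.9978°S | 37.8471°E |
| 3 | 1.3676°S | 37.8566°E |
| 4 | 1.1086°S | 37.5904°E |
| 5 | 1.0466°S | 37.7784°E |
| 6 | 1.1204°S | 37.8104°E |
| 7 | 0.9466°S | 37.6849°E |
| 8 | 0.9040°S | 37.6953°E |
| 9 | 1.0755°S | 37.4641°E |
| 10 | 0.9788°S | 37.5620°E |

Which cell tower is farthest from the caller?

Distances from 1.1472°S, 37.7064°E:
1: 13.0838 km
2: 22.8436 km
3: 29.6889 km
4: 13.6071 km
5: 13.7706 km
6: 11.9535 km
7: 22.4586 km
8: 27.1012 km
9: 28.1244 km
10: 24.6926 km
Maximum: 3 at 29.6889 km.

3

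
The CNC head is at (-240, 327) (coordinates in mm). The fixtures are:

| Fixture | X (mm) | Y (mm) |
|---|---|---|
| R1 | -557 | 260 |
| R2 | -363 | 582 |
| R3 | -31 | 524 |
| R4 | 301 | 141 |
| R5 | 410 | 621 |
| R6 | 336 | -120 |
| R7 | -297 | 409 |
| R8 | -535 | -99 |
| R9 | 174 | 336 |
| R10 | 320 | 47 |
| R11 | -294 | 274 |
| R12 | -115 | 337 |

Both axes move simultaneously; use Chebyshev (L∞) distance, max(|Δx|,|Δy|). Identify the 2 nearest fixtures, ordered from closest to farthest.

R11, R7

Distances from (-240, 327):
R1: 317 mm
R2: 255 mm
R3: 209 mm
R4: 541 mm
R5: 650 mm
R6: 576 mm
R7: 82 mm
R8: 426 mm
R9: 414 mm
R10: 560 mm
R11: 54 mm
R12: 125 mm
Sorted: R11 (54 mm) < R7 (82 mm) < R12 (125 mm) < R3 (209 mm) < …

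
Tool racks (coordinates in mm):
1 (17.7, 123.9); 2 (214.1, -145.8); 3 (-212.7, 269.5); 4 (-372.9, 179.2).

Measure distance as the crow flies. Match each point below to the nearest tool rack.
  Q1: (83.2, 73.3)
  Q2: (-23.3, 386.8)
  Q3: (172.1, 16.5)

Q1→1; Q2→3; Q3→2

Q1 at (83.2, 73.3):
  1: 82.8 mm
  2: 255.2 mm
  3: 355.0 mm
  4: 468.2 mm
  → nearest: 1 (82.8 mm)
Q2 at (-23.3, 386.8):
  1: 266.1 mm
  2: 583.1 mm
  3: 222.8 mm
  4: 406.6 mm
  → nearest: 3 (222.8 mm)
Q3 at (172.1, 16.5):
  1: 188.1 mm
  2: 167.6 mm
  3: 460.5 mm
  4: 568.8 mm
  → nearest: 2 (167.6 mm)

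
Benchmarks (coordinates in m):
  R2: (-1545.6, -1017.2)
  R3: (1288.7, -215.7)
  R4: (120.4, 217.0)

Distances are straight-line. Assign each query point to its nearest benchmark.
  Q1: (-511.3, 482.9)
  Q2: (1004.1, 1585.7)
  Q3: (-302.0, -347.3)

Q1 at (-511.3, 482.9):
  R2: 1822.1 m
  R3: 1930.8 m
  R4: 685.4 m
  → nearest: R4 (685.4 m)
Q2 at (1004.1, 1585.7):
  R2: 3643.6 m
  R3: 1823.7 m
  R4: 1629.2 m
  → nearest: R4 (1629.2 m)
Q3 at (-302.0, -347.3):
  R2: 1412.6 m
  R3: 1596.1 m
  R4: 704.9 m
  → nearest: R4 (704.9 m)

Q1→R4; Q2→R4; Q3→R4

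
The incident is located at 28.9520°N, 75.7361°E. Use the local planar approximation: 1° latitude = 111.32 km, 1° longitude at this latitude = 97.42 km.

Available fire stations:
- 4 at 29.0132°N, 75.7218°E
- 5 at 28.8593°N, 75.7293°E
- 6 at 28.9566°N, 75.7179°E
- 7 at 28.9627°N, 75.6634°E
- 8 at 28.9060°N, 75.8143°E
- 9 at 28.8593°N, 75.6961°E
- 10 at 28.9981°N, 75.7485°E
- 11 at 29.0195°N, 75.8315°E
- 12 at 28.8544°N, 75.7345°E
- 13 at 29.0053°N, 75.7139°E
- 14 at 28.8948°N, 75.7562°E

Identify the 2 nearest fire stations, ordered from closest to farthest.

Distances from 28.9520°N, 75.7361°E:
4: √((0.0612·111.32)² + (-0.0143·97.42)²) = √(46.414026 + 1.940744) = 6.9538 km
5: √((-0.0927·111.32)² + (-0.0068·97.42)²) = √(106.489273 + 0.438848) = 10.3406 km
6: √((0.0046·111.32)² + (-0.0182·97.42)²) = √(0.262218 + 3.143685) = 1.8455 km
7: √((0.0107·111.32)² + (-0.0727·97.42)²) = √(1.418776 + 50.160871) = 7.1819 km
8: √((-0.0460·111.32)² + (0.0782·97.42)²) = √(26.221773 + 58.037642) = 9.1793 km
9: √((-0.0927·111.32)² + (-0.0400·97.42)²) = √(106.489273 + 15.185050) = 11.0306 km
10: √((0.0461·111.32)² + (0.0124·97.42)²) = √(26.335905 + 1.459283) = 5.2721 km
11: √((0.0675·111.32)² + (0.0954·97.42)²) = √(56.461699 + 86.375982) = 11.9515 km
12: √((-0.0976·111.32)² + (-0.0016·97.42)²) = √(118.044574 + 0.024296) = 10.8660 km
13: √((0.0533·111.32)² + (-0.0222·97.42)²) = √(35.204713 + 4.677375) = 6.3152 km
14: √((-0.0572·111.32)² + (0.0201·97.42)²) = √(40.545107 + 3.834320) = 6.6618 km
Sorted: 6 (1.8455 km) < 10 (5.2721 km) < 13 (6.3152 km) < 14 (6.6618 km) < …

6, 10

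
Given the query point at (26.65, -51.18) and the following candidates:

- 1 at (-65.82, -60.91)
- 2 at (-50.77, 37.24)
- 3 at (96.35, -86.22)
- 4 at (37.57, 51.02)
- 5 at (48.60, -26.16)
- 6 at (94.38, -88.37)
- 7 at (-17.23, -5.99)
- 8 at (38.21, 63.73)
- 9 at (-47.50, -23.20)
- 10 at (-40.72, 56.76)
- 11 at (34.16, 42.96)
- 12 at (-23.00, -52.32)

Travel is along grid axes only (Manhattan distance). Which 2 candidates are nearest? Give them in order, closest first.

5, 12

Distances from (26.65, -51.18):
1: |-92.47| + |-9.73| = 92.47 + 9.73 = 102.20
2: |-77.42| + |88.42| = 77.42 + 88.42 = 165.84
3: |69.70| + |-35.04| = 69.70 + 35.04 = 104.74
4: |10.92| + |102.20| = 10.92 + 102.20 = 113.12
5: |21.95| + |25.02| = 21.95 + 25.02 = 46.97
6: |67.73| + |-37.19| = 67.73 + 37.19 = 104.92
7: |-43.88| + |45.19| = 43.88 + 45.19 = 89.07
8: |11.56| + |114.91| = 11.56 + 114.91 = 126.47
9: |-74.15| + |27.98| = 74.15 + 27.98 = 102.13
10: |-67.37| + |107.94| = 67.37 + 107.94 = 175.31
11: |7.51| + |94.14| = 7.51 + 94.14 = 101.65
12: |-49.65| + |-1.14| = 49.65 + 1.14 = 50.79
Sorted: 5 (46.97) < 12 (50.79) < 7 (89.07) < 11 (101.65) < …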